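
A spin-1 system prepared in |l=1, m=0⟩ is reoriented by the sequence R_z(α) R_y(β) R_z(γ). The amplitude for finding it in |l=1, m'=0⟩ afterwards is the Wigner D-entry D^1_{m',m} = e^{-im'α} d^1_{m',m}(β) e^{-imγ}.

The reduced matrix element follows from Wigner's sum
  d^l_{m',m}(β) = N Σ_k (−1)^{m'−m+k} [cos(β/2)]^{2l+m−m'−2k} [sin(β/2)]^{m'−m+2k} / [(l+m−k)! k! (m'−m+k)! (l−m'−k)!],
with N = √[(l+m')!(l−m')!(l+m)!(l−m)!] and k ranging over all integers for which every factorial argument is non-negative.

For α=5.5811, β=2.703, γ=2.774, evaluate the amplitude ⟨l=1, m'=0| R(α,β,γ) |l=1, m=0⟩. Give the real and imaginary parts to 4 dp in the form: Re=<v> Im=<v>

Split into d^1_{0,0}(β=2.703) × two z-phases.
With c≡cos(β/2)=0.217543 and s≡sin(β/2)=0.976051, N=[1·1·1·1]^{1/2}=1.000000
k∈{0,1} keeps every argument non-negative
  k=0: (−1)^0·1.0000/(1)·0.2175^2·0.9761^0 = +0.047325
  k=1: (−1)^1·1.0000/(1)·0.2175^0·0.9761^2 = -0.952675
d^1_{0,0}(2.703) = +0.047325 -0.952675 = -0.905350
Attach z-rotation phases: D = e^{-i(0)(5.5811)}·(-0.905350)·e^{-i(0)(2.774)} = -0.905350+0.000000i

Re=-0.9054 Im=0.0000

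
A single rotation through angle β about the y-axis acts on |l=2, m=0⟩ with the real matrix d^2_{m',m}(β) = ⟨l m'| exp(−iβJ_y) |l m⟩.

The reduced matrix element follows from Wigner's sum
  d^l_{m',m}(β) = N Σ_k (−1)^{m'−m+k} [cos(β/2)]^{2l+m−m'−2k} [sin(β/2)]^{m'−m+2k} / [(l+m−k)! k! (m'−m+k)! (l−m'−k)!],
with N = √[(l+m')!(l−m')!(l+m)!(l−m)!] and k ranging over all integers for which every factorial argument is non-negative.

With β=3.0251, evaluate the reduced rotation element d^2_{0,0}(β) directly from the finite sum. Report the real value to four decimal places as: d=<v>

d=0.9797

d^2_{0,0}(β=3.0251) via Wigner's sum:
With c≡cos(β/2)=0.058213 and s≡sin(β/2)=0.998304, N=[2·2·2·2]^{1/2}=4.000000
k: max(0,(0)−(0))=0 … min(2+(0),2−(0))=2
  k=0: (−1)^0·4.0000/(4)·0.0582^4·0.9983^0 = +0.000011
  k=1: (−1)^1·4.0000/(1)·0.0582^2·0.9983^2 = -0.013509
  k=2: (−1)^2·4.0000/(4)·0.0582^0·0.9983^4 = +0.993234
d^2_{0,0}(3.0251) = +0.000011 -0.013509 +0.993234 = +0.979736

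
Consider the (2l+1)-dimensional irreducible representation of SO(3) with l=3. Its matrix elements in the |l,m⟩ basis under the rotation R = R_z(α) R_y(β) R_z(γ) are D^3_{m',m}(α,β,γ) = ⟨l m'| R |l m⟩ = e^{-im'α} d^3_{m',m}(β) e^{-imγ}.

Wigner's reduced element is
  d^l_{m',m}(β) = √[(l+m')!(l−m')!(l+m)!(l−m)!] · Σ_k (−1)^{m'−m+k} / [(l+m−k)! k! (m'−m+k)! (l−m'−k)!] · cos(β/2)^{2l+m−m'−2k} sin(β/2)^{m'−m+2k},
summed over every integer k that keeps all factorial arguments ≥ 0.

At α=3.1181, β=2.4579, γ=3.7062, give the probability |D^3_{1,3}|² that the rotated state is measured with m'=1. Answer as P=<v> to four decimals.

First d^3_{1,3}(β=2.4579), then the phase factors e^{-i(1)α} and e^{-i(3)γ}:
With c≡cos(β/2)=0.335227 and s≡sin(β/2)=0.942137, N=[24·2·720·1]^{1/2}=185.903201
The bounds max(0,m−m')=2 and min(l+m,l−m')=2 give 1 term
  k=2: (−1)^0·185.9032/(48)·0.3352^4·0.9421^2 = +0.043414
d^3_{1,3}(2.4579) = +0.043414
|D^3_{1,3}|² = |d^3_{1,3}(β)|² = (+0.043414)² = 0.001885 (the z-rotation phases have unit modulus)

P=0.0019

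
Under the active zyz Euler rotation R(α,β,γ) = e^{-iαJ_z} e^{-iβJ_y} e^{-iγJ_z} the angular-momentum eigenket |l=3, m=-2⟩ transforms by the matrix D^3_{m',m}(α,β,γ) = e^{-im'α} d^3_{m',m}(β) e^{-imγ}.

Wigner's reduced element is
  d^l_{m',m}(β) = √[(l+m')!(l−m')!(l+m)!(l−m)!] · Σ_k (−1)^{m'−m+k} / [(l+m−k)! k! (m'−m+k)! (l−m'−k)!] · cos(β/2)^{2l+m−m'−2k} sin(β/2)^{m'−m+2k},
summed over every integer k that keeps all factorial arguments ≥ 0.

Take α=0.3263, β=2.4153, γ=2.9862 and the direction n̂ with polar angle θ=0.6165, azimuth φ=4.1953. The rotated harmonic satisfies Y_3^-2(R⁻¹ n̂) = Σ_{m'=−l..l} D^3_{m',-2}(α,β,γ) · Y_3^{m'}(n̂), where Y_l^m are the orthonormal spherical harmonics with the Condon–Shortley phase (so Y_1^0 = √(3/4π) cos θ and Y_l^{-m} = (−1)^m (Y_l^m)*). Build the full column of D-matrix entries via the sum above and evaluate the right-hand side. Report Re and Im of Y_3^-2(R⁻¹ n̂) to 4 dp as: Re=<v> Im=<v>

Re=0.1343 Im=0.1189

Need the full column D^3_{m',-2} for m'=−3..3 at α=0.3263, β=2.4153, γ=2.9862.
cos(β/2)=0.355217, sin(β/2)=0.934784
d^3_{-3,-2}: single k=1 term ⇒ +0.012950;  D = +0.010165+0.008022i
d^3_{-2,-2}: k∈[0..1] ⇒ +0.002009 -0.069561 = -0.067552;  D = -0.063644-0.022643i
d^3_{-1,-2}: k∈[0..1] ⇒ -0.016718 +0.231550 = +0.214832;  D = +0.214807+0.003333i
d^3_{0,-2}: k∈[0..1] ⇒ +0.076201 -0.527707 = -0.451507;  D = -0.429877+0.138074i
d^3_{1,-2}: k∈[0..1] ⇒ -0.231550 +0.801770 = +0.570220;  D = +0.458361-0.339198i
d^3_{2,-2}: k∈[0..1] ⇒ +0.481729 -0.667217 = -0.185488;  D = -0.105866+0.152310i
d^3_{3,-2}: single k=0 term ⇒ -0.621048;  D = -0.172293+0.596671i
Y_3^{m'}(θ=0.6165,φ=4.1953) and Σ D·Y over m':
  (+0.0102+0.0080i)·(+0.0806-0.0016i)  (-0.0636-0.0226i)·(-0.1425-0.2396i)  (+0.2148+0.0033i)·(-0.2151+0.3782i)  (-0.4299+0.1381i)·(+0.1000+0.0000i)  (+0.4584-0.3392i)·(+0.2151+0.3782i)  (-0.1059+0.1523i)·(-0.1425+0.2396i)  (-0.1723+0.5967i)·(-0.0806-0.0016i)
Y_3^-2(R⁻¹ n̂) = +0.134324+0.118939i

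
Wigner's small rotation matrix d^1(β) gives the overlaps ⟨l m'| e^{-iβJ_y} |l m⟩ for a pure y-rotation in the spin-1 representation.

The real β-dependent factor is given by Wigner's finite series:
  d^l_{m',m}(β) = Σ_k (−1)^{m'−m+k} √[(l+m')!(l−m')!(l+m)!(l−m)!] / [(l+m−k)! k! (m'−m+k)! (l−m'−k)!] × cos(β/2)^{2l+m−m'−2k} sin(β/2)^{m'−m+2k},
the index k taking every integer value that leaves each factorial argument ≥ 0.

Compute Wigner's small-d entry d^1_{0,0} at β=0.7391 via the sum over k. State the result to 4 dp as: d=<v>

d^1_{0,0}(β=0.7391) via Wigner's sum:
With c≡cos(β/2)=0.932490 and s≡sin(β/2)=0.361196, N=[1·1·1·1]^{1/2}=1.000000
k: max(0,(0)−(0))=0 … min(1+(0),1−(0))=1
  k=0: (−1)^0·1.0000/(1)·0.9325^2·0.3612^0 = +0.869538
  k=1: (−1)^1·1.0000/(1)·0.9325^0·0.3612^2 = -0.130462
d^1_{0,0}(0.7391) = +0.869538 -0.130462 = +0.739075

d=0.7391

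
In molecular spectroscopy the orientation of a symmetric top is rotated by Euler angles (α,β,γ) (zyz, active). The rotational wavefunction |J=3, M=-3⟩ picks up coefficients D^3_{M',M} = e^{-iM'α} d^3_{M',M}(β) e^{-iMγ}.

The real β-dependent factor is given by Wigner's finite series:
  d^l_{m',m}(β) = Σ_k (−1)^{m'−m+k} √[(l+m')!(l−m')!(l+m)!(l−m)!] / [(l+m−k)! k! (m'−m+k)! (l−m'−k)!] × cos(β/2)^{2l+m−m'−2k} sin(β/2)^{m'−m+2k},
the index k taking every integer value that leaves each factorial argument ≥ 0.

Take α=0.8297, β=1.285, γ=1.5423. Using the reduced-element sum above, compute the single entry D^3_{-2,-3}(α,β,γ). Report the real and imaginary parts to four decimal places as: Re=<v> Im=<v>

Re=-0.4828 Im=-0.0015

Split into d^3_{-2,-3}(β=1.285) × two z-phases.
c=cos(1.285/2)=0.800600, s=sin(1.285/2)=0.599199; N=√[1·120·1·720]=293.938769
k: max(0,(-3)−(-2))=0 … min(3+(-3),3−(-2))=0
  k=0: (−1)^1·293.9388/(120)·0.8006^5·0.5992^1 = -0.482753
d^3_{-2,-3}(1.285) = -0.482753
Attach z-rotation phases: D = e^{-i(-2)(0.8297)}·(-0.482753)·e^{-i(-3)(1.5423)} = -0.482751-0.001504i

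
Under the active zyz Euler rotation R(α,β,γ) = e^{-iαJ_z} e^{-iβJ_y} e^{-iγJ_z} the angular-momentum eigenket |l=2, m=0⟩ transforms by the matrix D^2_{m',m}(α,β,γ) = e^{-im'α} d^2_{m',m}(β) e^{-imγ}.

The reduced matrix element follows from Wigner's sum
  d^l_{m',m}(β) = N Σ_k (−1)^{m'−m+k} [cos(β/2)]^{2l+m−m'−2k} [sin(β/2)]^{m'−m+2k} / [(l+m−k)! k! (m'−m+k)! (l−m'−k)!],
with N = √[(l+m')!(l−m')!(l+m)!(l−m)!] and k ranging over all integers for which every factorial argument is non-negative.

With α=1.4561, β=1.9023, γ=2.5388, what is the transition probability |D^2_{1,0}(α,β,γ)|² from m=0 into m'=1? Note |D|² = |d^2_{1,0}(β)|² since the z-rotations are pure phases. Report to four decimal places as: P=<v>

P=0.1421

Split into d^2_{1,0}(β=1.9023) × two z-phases.
c=cos(1.9023/2)=0.580747, s=sin(1.9023/2)=0.814084; N=√[6·1·2·2]=4.898979
Admissible k: 0..1 (factorial args all ≥0)
  k=0: (−1)^1·4.8990/(2)·0.5807^3·0.8141^1 = -0.390577
  k=1: (−1)^2·4.8990/(2)·0.5807^1·0.8141^3 = +0.767486
d^2_{1,0}(1.9023) = -0.390577 +0.767486 = +0.376909
|D^2_{1,0}|² = |d^2_{1,0}(β)|² = (+0.376909)² = 0.142060 (the z-rotation phases have unit modulus)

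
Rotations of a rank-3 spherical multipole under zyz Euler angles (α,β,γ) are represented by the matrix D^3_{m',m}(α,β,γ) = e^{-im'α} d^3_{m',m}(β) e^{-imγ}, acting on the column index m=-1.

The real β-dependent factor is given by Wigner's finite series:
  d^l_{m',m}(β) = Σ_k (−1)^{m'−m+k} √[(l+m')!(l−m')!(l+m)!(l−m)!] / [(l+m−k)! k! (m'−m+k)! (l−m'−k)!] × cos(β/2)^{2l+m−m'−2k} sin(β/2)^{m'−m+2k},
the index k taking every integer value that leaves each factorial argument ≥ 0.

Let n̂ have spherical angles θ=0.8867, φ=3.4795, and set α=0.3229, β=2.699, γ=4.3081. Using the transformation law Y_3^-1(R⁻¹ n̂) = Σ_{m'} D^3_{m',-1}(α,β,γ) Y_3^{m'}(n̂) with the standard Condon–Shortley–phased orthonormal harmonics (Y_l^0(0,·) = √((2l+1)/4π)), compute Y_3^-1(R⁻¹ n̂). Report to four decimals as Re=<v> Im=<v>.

Need the full column D^3_{m',-1} for m'=−3..3 at α=0.3229, β=2.699, γ=4.3081.
cos(β/2)=0.219495, sin(β/2)=0.975614
d^3_{-3,-1}: single k=2 term ⇒ +0.008557;  D = +0.004577-0.007229i
d^3_{-2,-1}: k∈[1..2] ⇒ +0.001572 -0.062106 = -0.060534;  D = -0.014478+0.058778i
d^3_{-1,-1}: k∈[0..2] ⇒ +0.000112 -0.017674 +0.261885 = +0.244322;  D = -0.019863-0.243514i
d^3_{0,-1}: k∈[0..2] ⇒ -0.001722 +0.102051 -0.672053 = -0.571724;  D = +0.224896+0.525633i
d^3_{1,-1}: k∈[0..2] ⇒ +0.013256 -0.349180 +0.862318 = +0.526394;  D = -0.349932-0.393241i
d^3_{2,-1}: k∈[0..1] ⇒ -0.062106 +0.613498 = +0.551392;  D = -0.478315-0.274314i
d^3_{3,-1}: single k=0 term ⇒ +0.169046;  D = -0.165749-0.033221i
Y_3^{m'}(θ=0.8867,φ=3.4795) and Σ D·Y over m':
  (+0.0046-0.0072i)·(-0.1027+0.1648i)  (-0.0145+0.0588i)·(+0.3026-0.2427i)  (-0.0199-0.2435i)·(-0.2356+0.0828i)  (+0.2249+0.5256i)·(-0.2366+0.0000i)  (-0.3499-0.3932i)·(+0.2356+0.0828i)  (-0.4783-0.2743i)·(+0.3026+0.2427i)  (-0.1657-0.0332i)·(+0.1027+0.1648i)
Y_3^-1(R⁻¹ n̂) = -0.157387-0.397246i

Re=-0.1574 Im=-0.3972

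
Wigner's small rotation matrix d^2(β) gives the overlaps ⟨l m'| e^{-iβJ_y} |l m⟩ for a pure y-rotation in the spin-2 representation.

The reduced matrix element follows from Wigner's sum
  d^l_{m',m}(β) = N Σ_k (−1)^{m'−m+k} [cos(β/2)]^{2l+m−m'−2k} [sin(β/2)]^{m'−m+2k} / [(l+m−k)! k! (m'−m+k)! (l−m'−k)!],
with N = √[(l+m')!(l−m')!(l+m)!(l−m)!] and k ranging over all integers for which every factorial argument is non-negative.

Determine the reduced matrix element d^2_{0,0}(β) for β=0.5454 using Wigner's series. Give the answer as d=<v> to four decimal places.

d=0.5963

d^2_{0,0}(β=0.5454) via Wigner's sum:
Half-angle: c=0.963047, s=0.269333. N=√(2·2·2·2)=4.000000
k∈{0,1,2} keeps every argument non-negative
  k=0: (−1)^0·4.0000/(4)·0.9630^4·0.2693^0 = +0.860182
  k=1: (−1)^1·4.0000/(1)·0.9630^2·0.2693^2 = -0.269112
  k=2: (−1)^2·4.0000/(4)·0.9630^0·0.2693^4 = +0.005262
d^2_{0,0}(0.5454) = +0.860182 -0.269112 +0.005262 = +0.596332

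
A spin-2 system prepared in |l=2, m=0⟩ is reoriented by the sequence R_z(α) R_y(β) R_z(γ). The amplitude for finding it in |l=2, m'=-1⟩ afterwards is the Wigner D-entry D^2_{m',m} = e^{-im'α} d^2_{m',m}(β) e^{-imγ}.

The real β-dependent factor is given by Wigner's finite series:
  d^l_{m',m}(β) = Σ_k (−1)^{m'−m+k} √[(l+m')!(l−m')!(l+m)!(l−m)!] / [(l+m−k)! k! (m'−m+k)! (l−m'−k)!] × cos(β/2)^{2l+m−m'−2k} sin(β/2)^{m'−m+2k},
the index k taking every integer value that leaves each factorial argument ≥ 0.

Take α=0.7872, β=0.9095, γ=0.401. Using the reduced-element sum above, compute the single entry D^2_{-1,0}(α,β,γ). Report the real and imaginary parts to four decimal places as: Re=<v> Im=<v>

First d^2_{-1,0}(β=0.9095), then the phase factors e^{-i(-1)α} and e^{-i(0)γ}:
Half-angle: c=0.898371, s=0.439238. N=√(1·6·2·2)=4.898979
k: max(0,(0)−(-1))=1 … min(2+(0),2−(-1))=2
  k=1: (−1)^0·4.8990/(2)·0.8984^3·0.4392^1 = +0.780086
  k=2: (−1)^1·4.8990/(2)·0.8984^1·0.4392^3 = -0.186479
d^2_{-1,0}(0.9095) = +0.780086 -0.186479 = +0.593606
D = (+0.705832+0.708380i)·(+0.593606)·(+1.000000+0.000000i) = +0.418986+0.420499i

Re=0.4190 Im=0.4205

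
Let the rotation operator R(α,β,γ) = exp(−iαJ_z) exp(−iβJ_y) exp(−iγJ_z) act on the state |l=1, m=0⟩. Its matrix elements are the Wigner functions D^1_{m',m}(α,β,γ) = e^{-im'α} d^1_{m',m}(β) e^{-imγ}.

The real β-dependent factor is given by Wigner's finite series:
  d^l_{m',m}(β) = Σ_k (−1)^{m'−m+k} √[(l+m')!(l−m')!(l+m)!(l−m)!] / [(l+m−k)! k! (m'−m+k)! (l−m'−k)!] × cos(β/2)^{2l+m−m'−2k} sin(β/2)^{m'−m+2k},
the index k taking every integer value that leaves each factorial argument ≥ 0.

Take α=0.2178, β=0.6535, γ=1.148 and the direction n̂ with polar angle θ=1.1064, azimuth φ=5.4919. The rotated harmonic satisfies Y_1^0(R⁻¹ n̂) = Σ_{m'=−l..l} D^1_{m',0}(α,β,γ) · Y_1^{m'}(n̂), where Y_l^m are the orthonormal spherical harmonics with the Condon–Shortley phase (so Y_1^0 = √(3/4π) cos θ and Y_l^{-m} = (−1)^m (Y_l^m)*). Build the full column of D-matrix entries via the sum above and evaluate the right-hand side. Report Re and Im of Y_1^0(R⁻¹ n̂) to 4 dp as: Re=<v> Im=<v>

Need the full column D^1_{m',0} for m'=−1..1 at α=0.2178, β=0.6535, γ=1.148.
cos(β/2)=0.947090, sin(β/2)=0.320967
d^1_{-1,0}: single k=1 term ⇒ +0.429899;  D = +0.419743+0.092893i
d^1_{0,0}: k∈[0..1] ⇒ +0.896980 -0.103020 = +0.793961;  D = +0.793961+0.000000i
d^1_{1,0}: single k=0 term ⇒ -0.429899;  D = -0.419743+0.092893i
Y_1^{m'}(θ=1.1064,φ=5.4919) and Σ D·Y over m':
  (+0.4197+0.0929i)·(+0.2171+0.2197i)  (+0.7940+0.0000i)·(+0.2188+0.0000i)  (-0.4197+0.0929i)·(-0.2171+0.2197i)
Y_1^0(R⁻¹ n̂) = +0.315213+0.000000i

Re=0.3152 Im=0.0000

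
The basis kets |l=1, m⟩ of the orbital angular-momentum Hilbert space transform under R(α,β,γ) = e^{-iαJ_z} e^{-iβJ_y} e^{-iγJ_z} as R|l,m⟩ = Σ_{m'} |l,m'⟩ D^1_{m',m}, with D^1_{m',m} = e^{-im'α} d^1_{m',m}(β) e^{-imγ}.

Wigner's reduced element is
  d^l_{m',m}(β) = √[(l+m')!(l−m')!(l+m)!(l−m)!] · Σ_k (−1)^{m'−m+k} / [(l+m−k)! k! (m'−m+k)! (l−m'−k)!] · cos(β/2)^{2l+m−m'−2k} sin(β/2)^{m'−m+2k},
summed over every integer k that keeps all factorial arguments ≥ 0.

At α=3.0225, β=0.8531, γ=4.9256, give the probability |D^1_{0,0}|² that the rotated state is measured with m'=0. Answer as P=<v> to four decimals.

Split into d^1_{0,0}(β=0.8531) × two z-phases.
c=cos(0.8531/2)=0.910399, s=sin(0.8531/2)=0.413732; N=√[1·1·1·1]=1.000000
k: max(0,(0)−(0))=0 … min(1+(0),1−(0))=1
  k=0: (−1)^0·1.0000/(1)·0.9104^2·0.4137^0 = +0.828826
  k=1: (−1)^1·1.0000/(1)·0.9104^0·0.4137^2 = -0.171174
d^1_{0,0}(0.8531) = +0.828826 -0.171174 = +0.657651
|D^1_{0,0}|² = |d^1_{0,0}(β)|² = (+0.657651)² = 0.432505 (the z-rotation phases have unit modulus)

P=0.4325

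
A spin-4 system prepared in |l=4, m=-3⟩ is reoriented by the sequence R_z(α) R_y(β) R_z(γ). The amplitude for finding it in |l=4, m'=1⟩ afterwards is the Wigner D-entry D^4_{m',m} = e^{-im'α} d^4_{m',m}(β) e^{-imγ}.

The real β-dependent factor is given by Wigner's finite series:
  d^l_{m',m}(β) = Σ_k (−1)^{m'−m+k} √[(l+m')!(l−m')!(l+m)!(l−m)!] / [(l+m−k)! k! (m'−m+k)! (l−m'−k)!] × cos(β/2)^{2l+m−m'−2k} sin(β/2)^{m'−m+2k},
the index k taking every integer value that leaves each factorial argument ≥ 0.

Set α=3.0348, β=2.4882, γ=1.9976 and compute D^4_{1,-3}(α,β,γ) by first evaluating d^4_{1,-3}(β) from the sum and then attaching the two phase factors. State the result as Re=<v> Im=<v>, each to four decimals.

Re=0.4691 Im=-0.0871

First d^4_{1,-3}(β=2.4882), then the phase factors e^{-i(1)α} and e^{-i(-3)γ}:
Half-angle: c=0.320916, s=0.947108. N=√(120·6·1·5040)=1904.940944
Admissible k: 0..1 (factorial args all ≥0)
  k=0: (−1)^4·1904.9409/(144)·0.3209^4·0.9471^4 = +0.112897
  k=1: (−1)^5·1904.9409/(240)·0.3209^2·0.9471^6 = -0.589996
d^4_{1,-3}(2.4882) = +0.112897 -0.589996 = -0.477099
Phases: e^{-i·(1)·3.0348}=-0.994303-0.106590i, e^{-i·(-3)·1.9976}=+0.958134-0.286321i ⇒ D=+0.469081-0.087101i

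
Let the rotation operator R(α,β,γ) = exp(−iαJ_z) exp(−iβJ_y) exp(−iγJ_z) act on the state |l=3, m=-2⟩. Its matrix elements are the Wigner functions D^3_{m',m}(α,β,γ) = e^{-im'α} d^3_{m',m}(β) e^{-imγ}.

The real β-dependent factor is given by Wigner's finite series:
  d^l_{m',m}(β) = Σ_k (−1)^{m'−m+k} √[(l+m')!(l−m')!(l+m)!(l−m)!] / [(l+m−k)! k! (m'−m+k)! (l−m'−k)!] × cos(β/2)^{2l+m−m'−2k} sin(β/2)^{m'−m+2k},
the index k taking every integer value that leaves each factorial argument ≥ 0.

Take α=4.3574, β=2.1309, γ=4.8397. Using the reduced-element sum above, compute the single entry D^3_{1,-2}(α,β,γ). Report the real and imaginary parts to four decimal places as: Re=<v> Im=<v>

First d^3_{1,-2}(β=2.1309), then the phase factors e^{-i(1)α} and e^{-i(-2)γ}:
Half-angle: c=0.484111, s=0.875007. N=√(24·2·1·120)=75.894664
k: max(0,(-2)−(1))=0 … min(3+(-2),3−(1))=1
  k=0: (−1)^3·75.8947/(12)·0.4841^3·0.8750^3 = -0.480726
  k=1: (−1)^4·75.8947/(24)·0.4841^1·0.8750^5 = +0.785239
d^3_{1,-2}(2.1309) = -0.480726 +0.785239 = +0.304513
Phases: e^{-i·(1)·4.3574}=-0.347580+0.937650i, e^{-i·(-2)·4.8397}=-0.967759-0.251880i ⇒ D=+0.174348-0.249661i

Re=0.1743 Im=-0.2497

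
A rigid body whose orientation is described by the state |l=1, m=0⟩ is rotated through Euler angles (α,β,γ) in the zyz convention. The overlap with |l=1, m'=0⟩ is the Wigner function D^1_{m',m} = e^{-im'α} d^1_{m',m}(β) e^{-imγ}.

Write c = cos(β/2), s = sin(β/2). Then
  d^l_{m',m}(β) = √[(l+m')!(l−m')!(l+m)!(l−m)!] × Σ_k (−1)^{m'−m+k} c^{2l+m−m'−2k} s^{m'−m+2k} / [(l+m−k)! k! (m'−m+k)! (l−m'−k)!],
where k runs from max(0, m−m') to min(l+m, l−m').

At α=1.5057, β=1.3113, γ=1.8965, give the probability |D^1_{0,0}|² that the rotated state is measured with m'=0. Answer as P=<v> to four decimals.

P=0.0658

D^1_{0,0}(1.5057,1.3113,1.8965) = e^{-i·0·1.5057}·d^1_{0,0}(1.3113)·e^{-i·0·1.8965}. Compute d first:
Half-angle: c=0.792652, s=0.609675. N=√(1·1·1·1)=1.000000
k∈{0,1} keeps every argument non-negative
  k=0: (−1)^0·1.0000/(1)·0.7927^2·0.6097^0 = +0.628297
  k=1: (−1)^1·1.0000/(1)·0.7927^0·0.6097^2 = -0.371703
d^1_{0,0}(1.3113) = +0.628297 -0.371703 = +0.256594
|D^1_{0,0}|² = |d^1_{0,0}(β)|² = (+0.256594)² = 0.065840 (the z-rotation phases have unit modulus)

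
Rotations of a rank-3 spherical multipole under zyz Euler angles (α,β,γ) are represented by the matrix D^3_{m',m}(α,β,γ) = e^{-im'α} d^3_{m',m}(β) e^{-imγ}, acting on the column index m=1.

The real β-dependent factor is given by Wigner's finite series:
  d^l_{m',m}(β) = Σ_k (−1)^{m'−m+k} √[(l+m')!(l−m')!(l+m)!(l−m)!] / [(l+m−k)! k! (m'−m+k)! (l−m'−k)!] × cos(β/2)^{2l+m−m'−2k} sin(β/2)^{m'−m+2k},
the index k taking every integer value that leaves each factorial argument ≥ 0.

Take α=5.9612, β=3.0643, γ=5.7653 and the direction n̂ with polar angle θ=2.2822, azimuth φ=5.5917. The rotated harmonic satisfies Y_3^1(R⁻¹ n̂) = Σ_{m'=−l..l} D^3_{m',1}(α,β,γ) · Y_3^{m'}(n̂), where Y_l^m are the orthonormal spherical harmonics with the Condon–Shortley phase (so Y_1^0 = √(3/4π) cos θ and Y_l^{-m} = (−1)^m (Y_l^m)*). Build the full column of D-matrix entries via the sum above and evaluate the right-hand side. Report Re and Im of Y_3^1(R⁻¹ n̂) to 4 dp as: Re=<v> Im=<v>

Re=0.2081 Im=0.2700

Need the full column D^3_{m',1} for m'=−3..3 at α=5.9612, β=3.0643, γ=5.7653.
cos(β/2)=0.038637, sin(β/2)=0.999253
d^3_{-3,1}: single k=4 term ⇒ +0.005764;  D = +0.005195-0.002497i
d^3_{-2,1}: k∈[3..4] ⇒ +0.000364 -0.121725 = -0.121361;  D = -0.120397+0.015261i
d^3_{-1,1}: k∈[2..4] ⇒ +0.000013 -0.011907 +0.995528 = +0.983635;  D = +0.964821+0.191464i
d^3_{0,1}: k∈[1..3] ⇒ +0.000000 -0.000598 +0.133343 = +0.132745;  D = +0.115338+0.065714i
d^3_{1,1}: k∈[0..2] ⇒ +0.000000 -0.000018 +0.008930 = +0.008912;  D = +0.005949+0.006636i
d^3_{2,1}: k∈[0..1] ⇒ -0.000000 +0.000364 = +0.000364;  D = +0.000145+0.000334i
d^3_{3,1}: single k=0 term ⇒ +0.000009;  D = +0.000001+0.000009i
Y_3^{m'}(θ=2.2822,φ=5.5917) and Σ D·Y over m':
  (+0.0052-0.0025i)·(-0.0875+0.1588i)  (-0.1204+0.0153i)·(-0.0715-0.3761i)  (+0.9648+0.1915i)·(+0.2133+0.1766i)  (+0.1153+0.0657i)·(+0.2116+0.0000i)  (+0.0059+0.0066i)·(-0.2133+0.1766i)  (+0.0001+0.0003i)·(-0.0715+0.3761i)  (+0.0000+0.0000i)·(+0.0875+0.1588i)
Y_3^1(R⁻¹ n̂) = +0.208136+0.270047i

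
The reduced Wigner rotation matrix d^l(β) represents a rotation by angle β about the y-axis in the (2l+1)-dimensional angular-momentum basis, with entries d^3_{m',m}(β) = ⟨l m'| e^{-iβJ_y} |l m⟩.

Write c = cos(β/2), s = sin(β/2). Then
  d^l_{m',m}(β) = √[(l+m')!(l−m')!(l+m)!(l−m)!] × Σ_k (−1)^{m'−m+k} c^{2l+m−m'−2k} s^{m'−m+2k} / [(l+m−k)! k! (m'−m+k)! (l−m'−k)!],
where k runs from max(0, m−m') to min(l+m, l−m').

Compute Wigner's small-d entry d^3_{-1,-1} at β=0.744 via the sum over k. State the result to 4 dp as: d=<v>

d=-0.0515

d^3_{-1,-1}(β=0.744) via Wigner's sum:
With c≡cos(β/2)=0.931602 and s≡sin(β/2)=0.363479, N=[2·24·2·24]^{1/2}=48.000000
k: max(0,(-1)−(-1))=0 … min(3+(-1),3−(-1))=2
  k=0: (−1)^0·48.0000/(48)·0.9316^6·0.3635^0 = +0.653707
  k=1: (−1)^1·48.0000/(6)·0.9316^4·0.3635^2 = -0.796107
  k=2: (−1)^2·48.0000/(8)·0.9316^2·0.3635^4 = +0.090893
d^3_{-1,-1}(0.744) = +0.653707 -0.796107 +0.090893 = -0.051507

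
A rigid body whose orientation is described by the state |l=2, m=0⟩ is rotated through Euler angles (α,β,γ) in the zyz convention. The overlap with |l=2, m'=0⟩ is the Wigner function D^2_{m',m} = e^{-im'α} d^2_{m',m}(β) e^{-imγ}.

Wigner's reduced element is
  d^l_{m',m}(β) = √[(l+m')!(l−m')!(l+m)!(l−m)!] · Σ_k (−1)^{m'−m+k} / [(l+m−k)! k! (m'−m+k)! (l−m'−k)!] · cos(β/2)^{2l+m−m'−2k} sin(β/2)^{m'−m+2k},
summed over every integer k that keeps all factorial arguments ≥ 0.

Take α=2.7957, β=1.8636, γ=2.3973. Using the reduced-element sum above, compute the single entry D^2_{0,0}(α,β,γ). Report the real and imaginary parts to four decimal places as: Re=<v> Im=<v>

Re=-0.3750 Im=0.0000

Split into d^2_{0,0}(β=1.8636) × two z-phases.
c=cos(1.8636/2)=0.596390, s=sin(1.8636/2)=0.802695; N=√[2·2·2·2]=4.000000
k∈{0,1,2} keeps every argument non-negative
  k=0: (−1)^0·4.0000/(4)·0.5964^4·0.8027^0 = +0.126509
  k=1: (−1)^1·4.0000/(1)·0.5964^2·0.8027^2 = -0.916688
  k=2: (−1)^2·4.0000/(4)·0.5964^0·0.8027^4 = +0.415147
d^2_{0,0}(1.8636) = +0.126509 -0.916688 +0.415147 = -0.375032
Phases: e^{-i·(0)·2.7957}=+1.000000+0.000000i, e^{-i·(0)·2.3973}=+1.000000+0.000000i ⇒ D=-0.375032+0.000000i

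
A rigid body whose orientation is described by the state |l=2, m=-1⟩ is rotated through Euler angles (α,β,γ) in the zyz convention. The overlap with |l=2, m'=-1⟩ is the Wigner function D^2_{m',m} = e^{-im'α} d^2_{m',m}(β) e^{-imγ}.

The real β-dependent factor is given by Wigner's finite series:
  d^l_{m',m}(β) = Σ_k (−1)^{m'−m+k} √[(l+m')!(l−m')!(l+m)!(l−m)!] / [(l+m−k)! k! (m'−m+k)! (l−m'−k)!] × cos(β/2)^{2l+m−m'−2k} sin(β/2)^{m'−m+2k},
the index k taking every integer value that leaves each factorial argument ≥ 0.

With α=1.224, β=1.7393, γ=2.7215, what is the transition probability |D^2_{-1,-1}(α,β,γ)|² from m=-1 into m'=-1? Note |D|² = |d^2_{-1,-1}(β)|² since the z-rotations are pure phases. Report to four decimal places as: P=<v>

P=0.3088

First d^2_{-1,-1}(β=1.7393), then the phase factors e^{-i(-1)α} and e^{-i(-1)γ}:
c=cos(1.7393/2)=0.645094, s=sin(1.7393/2)=0.764103; N=√[1·6·1·6]=6.000000
k: max(0,(-1)−(-1))=0 … min(2+(-1),2−(-1))=1
  k=0: (−1)^0·6.0000/(6)·0.6451^4·0.7641^0 = +0.173178
  k=1: (−1)^1·6.0000/(2)·0.6451^2·0.7641^2 = -0.728906
d^2_{-1,-1}(1.7393) = +0.173178 -0.728906 = -0.555728
|D^2_{-1,-1}|² = |d^2_{-1,-1}(β)|² = (-0.555728)² = 0.308834 (the z-rotation phases have unit modulus)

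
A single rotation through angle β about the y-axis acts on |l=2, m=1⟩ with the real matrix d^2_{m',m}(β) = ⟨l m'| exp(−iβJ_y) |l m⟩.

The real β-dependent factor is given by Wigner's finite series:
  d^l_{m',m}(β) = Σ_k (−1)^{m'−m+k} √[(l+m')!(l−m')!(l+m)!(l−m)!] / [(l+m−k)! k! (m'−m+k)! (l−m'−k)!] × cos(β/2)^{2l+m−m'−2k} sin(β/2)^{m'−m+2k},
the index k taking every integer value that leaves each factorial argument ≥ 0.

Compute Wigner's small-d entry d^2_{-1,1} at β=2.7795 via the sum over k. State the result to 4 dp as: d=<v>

d^2_{-1,1}(β=2.7795) via Wigner's sum:
c=cos(2.7795/2)=0.180059, s=sin(2.7795/2)=0.983656; N=√[1·6·6·1]=6.000000
k∈{2,3} keeps every argument non-negative
  k=2: (−1)^0·6.0000/(2)·0.1801^2·0.9837^2 = +0.094110
  k=3: (−1)^1·6.0000/(6)·0.1801^0·0.9837^4 = -0.936209
d^2_{-1,1}(2.7795) = +0.094110 -0.936209 = -0.842099

d=-0.8421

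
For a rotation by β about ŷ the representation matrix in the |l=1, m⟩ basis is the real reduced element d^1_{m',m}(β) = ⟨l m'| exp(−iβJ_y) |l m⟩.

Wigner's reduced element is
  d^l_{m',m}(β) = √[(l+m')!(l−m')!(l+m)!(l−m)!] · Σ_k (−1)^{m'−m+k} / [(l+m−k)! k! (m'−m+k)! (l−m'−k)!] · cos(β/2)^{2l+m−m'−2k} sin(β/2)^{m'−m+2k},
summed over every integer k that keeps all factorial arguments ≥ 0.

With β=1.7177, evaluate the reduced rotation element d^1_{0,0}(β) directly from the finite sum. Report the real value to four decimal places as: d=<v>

d^1_{0,0}(β=1.7177) via Wigner's sum:
c=cos(1.7177/2)=0.653309, s=sin(1.7177/2)=0.757092; N=√[1·1·1·1]=1.000000
k∈{0,1} keeps every argument non-negative
  k=0: (−1)^0·1.0000/(1)·0.6533^2·0.7571^0 = +0.426812
  k=1: (−1)^1·1.0000/(1)·0.6533^0·0.7571^2 = -0.573188
d^1_{0,0}(1.7177) = +0.426812 -0.573188 = -0.146376

d=-0.1464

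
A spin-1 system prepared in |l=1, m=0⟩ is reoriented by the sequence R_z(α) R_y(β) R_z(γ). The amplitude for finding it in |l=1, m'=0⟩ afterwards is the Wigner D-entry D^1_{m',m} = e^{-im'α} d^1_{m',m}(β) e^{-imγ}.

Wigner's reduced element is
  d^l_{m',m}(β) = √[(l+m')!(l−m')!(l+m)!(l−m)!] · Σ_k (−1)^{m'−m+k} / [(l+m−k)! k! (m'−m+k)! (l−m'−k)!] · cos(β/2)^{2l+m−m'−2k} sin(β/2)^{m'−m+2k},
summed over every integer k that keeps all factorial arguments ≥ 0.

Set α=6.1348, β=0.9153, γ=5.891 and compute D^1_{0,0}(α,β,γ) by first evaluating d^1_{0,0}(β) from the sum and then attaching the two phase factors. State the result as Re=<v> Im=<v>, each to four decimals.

Split into d^1_{0,0}(β=0.9153) × two z-phases.
Half-angle: c=0.897093, s=0.441841. N=√(1·1·1·1)=1.000000
The bounds max(0,m−m')=0 and min(l+m,l−m')=1 give 2 terms
  k=0: (−1)^0·1.0000/(1)·0.8971^2·0.4418^0 = +0.804776
  k=1: (−1)^1·1.0000/(1)·0.8971^0·0.4418^2 = -0.195224
d^1_{0,0}(0.9153) = +0.804776 -0.195224 = +0.609553
Attach z-rotation phases: D = e^{-i(0)(6.1348)}·(+0.609553)·e^{-i(0)(5.891)} = +0.609553+0.000000i

Re=0.6096 Im=0.0000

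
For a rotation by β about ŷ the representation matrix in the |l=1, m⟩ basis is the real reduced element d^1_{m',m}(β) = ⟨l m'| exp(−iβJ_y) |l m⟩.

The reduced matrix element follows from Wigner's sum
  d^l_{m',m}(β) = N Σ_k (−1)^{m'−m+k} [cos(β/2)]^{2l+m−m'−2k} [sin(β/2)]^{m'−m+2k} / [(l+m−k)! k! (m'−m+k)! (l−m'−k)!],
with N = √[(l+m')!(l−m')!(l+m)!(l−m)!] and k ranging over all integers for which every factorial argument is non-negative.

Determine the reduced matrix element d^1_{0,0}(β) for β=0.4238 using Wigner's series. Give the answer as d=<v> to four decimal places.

d=0.9115

d^1_{0,0}(β=0.4238) via Wigner's sum:
c=cos(0.4238/2)=0.977633, s=sin(0.4238/2)=0.210318; N=√[1·1·1·1]=1.000000
k∈{0,1} keeps every argument non-negative
  k=0: (−1)^0·1.0000/(1)·0.9776^2·0.2103^0 = +0.955766
  k=1: (−1)^1·1.0000/(1)·0.9776^0·0.2103^2 = -0.044234
d^1_{0,0}(0.4238) = +0.955766 -0.044234 = +0.911533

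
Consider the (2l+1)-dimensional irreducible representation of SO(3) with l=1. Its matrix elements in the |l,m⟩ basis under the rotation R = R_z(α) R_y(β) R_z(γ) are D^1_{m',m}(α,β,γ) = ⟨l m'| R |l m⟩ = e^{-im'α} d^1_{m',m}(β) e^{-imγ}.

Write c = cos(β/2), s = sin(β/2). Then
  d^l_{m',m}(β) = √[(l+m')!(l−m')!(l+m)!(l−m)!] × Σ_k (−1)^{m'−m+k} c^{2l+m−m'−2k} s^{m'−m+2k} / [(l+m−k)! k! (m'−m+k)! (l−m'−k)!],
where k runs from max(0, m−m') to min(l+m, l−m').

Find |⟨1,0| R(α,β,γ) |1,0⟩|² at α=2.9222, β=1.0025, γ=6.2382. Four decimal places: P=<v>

D^1_{0,0}(2.9222,1.0025,6.2382) = e^{-i·0·2.9222}·d^1_{0,0}(1.0025)·e^{-i·0·6.2382}. Compute d first:
With c≡cos(β/2)=0.876983 and s≡sin(β/2)=0.480522, N=[1·1·1·1]^{1/2}=1.000000
k: max(0,(0)−(0))=0 … min(1+(0),1−(0))=1
  k=0: (−1)^0·1.0000/(1)·0.8770^2·0.4805^0 = +0.769098
  k=1: (−1)^1·1.0000/(1)·0.8770^0·0.4805^2 = -0.230902
d^1_{0,0}(1.0025) = +0.769098 -0.230902 = +0.538197
|D^1_{0,0}|² = |d^1_{0,0}(β)|² = (+0.538197)² = 0.289656 (the z-rotation phases have unit modulus)

P=0.2897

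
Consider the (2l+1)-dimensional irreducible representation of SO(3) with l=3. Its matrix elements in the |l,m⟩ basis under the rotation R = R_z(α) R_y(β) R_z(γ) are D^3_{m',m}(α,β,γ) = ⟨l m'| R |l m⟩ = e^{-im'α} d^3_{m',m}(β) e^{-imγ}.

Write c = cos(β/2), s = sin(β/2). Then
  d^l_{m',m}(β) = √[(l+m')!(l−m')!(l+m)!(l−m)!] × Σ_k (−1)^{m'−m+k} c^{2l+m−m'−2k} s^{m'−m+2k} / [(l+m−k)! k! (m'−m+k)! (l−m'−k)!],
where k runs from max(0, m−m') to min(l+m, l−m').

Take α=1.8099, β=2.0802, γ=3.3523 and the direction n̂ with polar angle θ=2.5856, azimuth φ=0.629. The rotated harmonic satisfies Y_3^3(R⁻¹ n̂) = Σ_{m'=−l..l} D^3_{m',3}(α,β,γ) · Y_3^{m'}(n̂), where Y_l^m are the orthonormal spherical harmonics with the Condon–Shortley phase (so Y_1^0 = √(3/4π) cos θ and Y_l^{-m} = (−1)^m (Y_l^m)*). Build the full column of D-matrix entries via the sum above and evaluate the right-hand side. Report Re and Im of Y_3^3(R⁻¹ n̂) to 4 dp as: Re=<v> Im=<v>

Re=-0.1860 Im=-0.1174

Need the full column D^3_{m',3} for m'=−3..3 at α=1.8099, β=2.0802, γ=3.3523.
cos(β/2)=0.506134, sin(β/2)=0.862455
d^3_{-3,3}: single k=6 term ⇒ +0.411546;  D = -0.035017+0.410053i
d^3_{-2,3}: single k=5 term ⇒ +0.591593;  D = +0.584599-0.090696i
d^3_{-1,3}: single k=4 term ⇒ +0.548937;  D = -0.210231-0.507084i
d^3_{0,3}: single k=3 term ⇒ +0.371981;  D = -0.300105+0.219788i
d^3_{1,3}: single k=2 term ⇒ +0.189052;  D = +0.144647+0.121728i
d^3_{2,3}: single k=1 term ⇒ +0.070168;  D = +0.031180-0.062860i
d^3_{3,3}: single k=0 term ⇒ +0.016811;  D = -0.016401-0.003691i
Y_3^{m'}(θ=2.5856,φ=0.629) and Σ D·Y over m':
  (-0.0350+0.4101i)·(-0.0191-0.0583i)  (+0.5846-0.0907i)·(-0.0744+0.2301i)  (-0.2102-0.5071i)·(+0.3596-0.2616i)  (-0.3001+0.2198i)·(-0.1925+0.0000i)  (+0.1446+0.1217i)·(-0.3596-0.2616i)  (+0.0312-0.0629i)·(-0.0744-0.2301i)  (-0.0164-0.0037i)·(+0.0191-0.0583i)
Y_3^3(R⁻¹ n̂) = -0.186048-0.117407i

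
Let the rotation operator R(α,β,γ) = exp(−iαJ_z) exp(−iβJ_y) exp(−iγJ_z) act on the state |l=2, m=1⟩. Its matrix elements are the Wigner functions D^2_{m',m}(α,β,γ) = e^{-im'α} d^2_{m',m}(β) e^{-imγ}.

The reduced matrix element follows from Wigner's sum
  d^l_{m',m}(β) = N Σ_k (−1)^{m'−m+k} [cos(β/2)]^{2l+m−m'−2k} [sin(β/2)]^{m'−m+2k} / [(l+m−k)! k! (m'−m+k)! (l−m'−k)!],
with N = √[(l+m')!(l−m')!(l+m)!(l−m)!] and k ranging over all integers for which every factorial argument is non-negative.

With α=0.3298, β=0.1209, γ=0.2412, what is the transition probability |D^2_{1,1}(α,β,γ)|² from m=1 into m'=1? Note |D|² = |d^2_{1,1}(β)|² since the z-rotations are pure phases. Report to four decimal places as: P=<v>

D^2_{1,1}(0.3298,0.1209,0.2412) = e^{-i·1·0.3298}·d^2_{1,1}(0.1209)·e^{-i·1·0.2412}. Compute d first:
Half-angle: c=0.998173, s=0.060413. N=√(6·1·6·1)=6.000000
Admissible k: 0..1 (factorial args all ≥0)
  k=0: (−1)^0·6.0000/(6)·0.9982^4·0.0604^0 = +0.992714
  k=1: (−1)^1·6.0000/(2)·0.9982^2·0.0604^2 = -0.010909
d^2_{1,1}(0.1209) = +0.992714 -0.010909 = +0.981805
|D^2_{1,1}|² = |d^2_{1,1}(β)|² = (+0.981805)² = 0.963940 (the z-rotation phases have unit modulus)

P=0.9639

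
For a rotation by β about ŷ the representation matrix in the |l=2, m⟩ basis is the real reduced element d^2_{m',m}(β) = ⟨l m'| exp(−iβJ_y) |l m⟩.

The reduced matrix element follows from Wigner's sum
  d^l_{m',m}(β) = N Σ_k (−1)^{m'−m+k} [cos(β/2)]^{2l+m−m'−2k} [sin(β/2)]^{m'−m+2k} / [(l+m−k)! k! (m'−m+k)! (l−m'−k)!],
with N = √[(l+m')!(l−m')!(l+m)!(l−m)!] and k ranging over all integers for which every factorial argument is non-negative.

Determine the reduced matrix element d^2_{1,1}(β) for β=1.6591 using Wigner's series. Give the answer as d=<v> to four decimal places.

d^2_{1,1}(β=1.6591) via Wigner's sum:
With c≡cos(β/2)=0.675208 and s≡sin(β/2)=0.737628, N=[6·1·6·1]^{1/2}=6.000000
k: max(0,(1)−(1))=0 … min(2+(1),2−(1))=1
  k=0: (−1)^0·6.0000/(6)·0.6752^4·0.7376^0 = +0.207850
  k=1: (−1)^1·6.0000/(2)·0.6752^2·0.7376^2 = -0.744167
d^2_{1,1}(1.6591) = +0.207850 -0.744167 = -0.536317

d=-0.5363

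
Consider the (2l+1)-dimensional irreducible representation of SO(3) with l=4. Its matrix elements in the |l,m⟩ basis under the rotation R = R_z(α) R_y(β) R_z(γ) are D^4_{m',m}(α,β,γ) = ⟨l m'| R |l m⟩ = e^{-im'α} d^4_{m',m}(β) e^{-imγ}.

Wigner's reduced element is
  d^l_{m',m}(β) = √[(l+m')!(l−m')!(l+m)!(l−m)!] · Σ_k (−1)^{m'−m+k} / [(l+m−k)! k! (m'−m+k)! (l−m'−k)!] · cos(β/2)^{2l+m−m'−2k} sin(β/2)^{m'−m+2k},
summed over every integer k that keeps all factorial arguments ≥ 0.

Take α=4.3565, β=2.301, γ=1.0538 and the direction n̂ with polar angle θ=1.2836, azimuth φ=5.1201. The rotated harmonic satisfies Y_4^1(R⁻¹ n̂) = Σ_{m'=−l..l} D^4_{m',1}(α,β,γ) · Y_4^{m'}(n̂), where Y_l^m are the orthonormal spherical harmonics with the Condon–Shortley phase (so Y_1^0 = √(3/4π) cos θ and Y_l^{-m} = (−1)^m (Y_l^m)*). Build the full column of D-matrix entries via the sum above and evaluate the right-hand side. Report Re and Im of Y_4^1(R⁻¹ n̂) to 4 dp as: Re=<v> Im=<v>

Re=0.0849 Im=0.3181

Need the full column D^4_{m',1} for m'=−4..4 at α=4.3565, β=2.301, γ=1.0538.
cos(β/2)=0.408031, sin(β/2)=0.912968
d^4_{-4,1}: single k=5 term ⇒ +0.322442;  D = -0.253887-0.198772i
d^4_{-3,1}: k∈[4..5] ⇒ +0.254750 -0.765227 = -0.510477;  D = -0.435015+0.267112i
d^4_{-2,1}: k∈[3..5] ⇒ +0.121716 -0.914037 +0.915205 = +0.122884;  D = +0.023785+0.120561i
d^4_{-1,1}: k∈[2..5] ⇒ +0.038465 -0.577719 +1.446143 -0.482664 = +0.424226;  D = -0.418732-0.068051i
d^4_{0,1}: k∈[1..4] ⇒ +0.007688 -0.230940 +1.156175 -0.964711 = -0.031787;  D = -0.015712+0.027633i
d^4_{1,1}: k∈[0..3] ⇒ +0.000768 -0.057698 +0.577719 -0.964095 = -0.443306;  D = -0.284877-0.339655i
d^4_{2,1}: k∈[0..2] ⇒ -0.007294 +0.182574 -0.609358 = -0.434078;  D = +0.408935-0.145586i
d^4_{3,1}: k∈[0..1] ⇒ +0.030531 -0.254750 = -0.224219;  D = -0.003109+0.224197i
d^4_{4,1}: single k=0 term ⇒ -0.064406;  D = -0.060053-0.023276i
Y_4^{m'}(θ=1.2836,φ=5.1201) and Σ D·Y over m':
  (-0.2539-0.1988i)·(-0.0225-0.3737i)  (-0.4350+0.2671i)·(-0.2940-0.1066i)  (+0.0238+0.1206i)·(+0.0925-0.0982i)  (-0.4187-0.0681i)·(-0.1243-0.2877i)  (-0.0157+0.0276i)·(+0.0866+0.0000i)  (-0.2849-0.3397i)·(+0.1243-0.2877i)  (+0.4089-0.1456i)·(+0.0925+0.0982i)  (-0.0031+0.2242i)·(+0.2940-0.1066i)  (-0.0601-0.0233i)·(-0.0225+0.3737i)
Y_4^1(R⁻¹ n̂) = +0.084940+0.318052i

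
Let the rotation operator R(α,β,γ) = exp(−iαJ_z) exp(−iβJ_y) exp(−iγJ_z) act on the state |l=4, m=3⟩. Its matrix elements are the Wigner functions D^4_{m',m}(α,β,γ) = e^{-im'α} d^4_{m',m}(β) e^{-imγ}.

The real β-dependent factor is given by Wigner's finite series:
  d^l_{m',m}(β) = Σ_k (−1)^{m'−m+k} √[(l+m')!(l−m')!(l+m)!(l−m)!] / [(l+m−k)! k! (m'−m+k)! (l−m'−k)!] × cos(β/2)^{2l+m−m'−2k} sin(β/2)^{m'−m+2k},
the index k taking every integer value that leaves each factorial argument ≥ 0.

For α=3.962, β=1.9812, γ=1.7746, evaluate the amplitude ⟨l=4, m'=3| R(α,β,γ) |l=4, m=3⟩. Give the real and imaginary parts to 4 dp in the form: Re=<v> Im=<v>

Re=0.0086 Im=-0.1244

Split into d^4_{3,3}(β=1.9812) × two z-phases.
With c≡cos(β/2)=0.548188 and s≡sin(β/2)=0.836355, N=[5040·1·5040·1]^{1/2}=5040.000000
k∈{0,1} keeps every argument non-negative
  k=0: (−1)^0·5040.0000/(5040)·0.5482^8·0.8364^0 = +0.008155
  k=1: (−1)^1·5040.0000/(720)·0.5482^6·0.8364^2 = -0.132879
d^4_{3,3}(1.9812) = +0.008155 -0.132879 = -0.124724
Attach z-rotation phases: D = e^{-i(3)(3.962)}·(-0.124724)·e^{-i(3)(1.7746)} = +0.008594-0.124428i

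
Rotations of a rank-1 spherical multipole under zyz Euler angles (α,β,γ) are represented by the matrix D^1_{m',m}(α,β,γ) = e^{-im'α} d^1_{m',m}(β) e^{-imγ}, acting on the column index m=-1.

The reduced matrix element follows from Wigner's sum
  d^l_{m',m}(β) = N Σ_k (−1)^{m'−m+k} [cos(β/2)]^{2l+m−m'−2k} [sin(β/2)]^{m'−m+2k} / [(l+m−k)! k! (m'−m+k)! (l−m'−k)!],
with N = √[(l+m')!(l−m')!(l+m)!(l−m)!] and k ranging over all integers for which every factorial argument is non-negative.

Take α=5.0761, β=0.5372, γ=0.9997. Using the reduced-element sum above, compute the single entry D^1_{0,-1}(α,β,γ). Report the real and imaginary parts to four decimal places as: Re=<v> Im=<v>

Re=-0.1956 Im=-0.3044

First d^1_{0,-1}(β=0.5372), then the phase factors e^{-i(0)α} and e^{-i(-1)γ}:
With c≡cos(β/2)=0.964143 and s≡sin(β/2)=0.265382, N=[1·1·1·2]^{1/2}=1.414214
k∈{0} keeps every argument non-negative
  k=0: (−1)^1·1.4142/(1)·0.9641^1·0.2654^1 = -0.361849
d^1_{0,-1}(0.5372) = -0.361849
D = (+1.000000+0.000000i)·(-0.361849)·(+0.540555+0.841309i) = -0.195599-0.304427i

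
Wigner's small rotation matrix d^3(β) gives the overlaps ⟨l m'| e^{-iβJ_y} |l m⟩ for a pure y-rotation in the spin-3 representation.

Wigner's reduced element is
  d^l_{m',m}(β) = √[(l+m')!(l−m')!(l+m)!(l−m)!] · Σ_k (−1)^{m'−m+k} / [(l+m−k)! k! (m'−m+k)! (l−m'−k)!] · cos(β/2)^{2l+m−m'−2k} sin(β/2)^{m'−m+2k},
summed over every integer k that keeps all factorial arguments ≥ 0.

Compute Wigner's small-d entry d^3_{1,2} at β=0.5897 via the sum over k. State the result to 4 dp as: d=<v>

d^3_{1,2}(β=0.5897) via Wigner's sum:
With c≡cos(β/2)=0.956846 and s≡sin(β/2)=0.290596, N=[24·2·120·1]^{1/2}=75.894664
The bounds max(0,m−m')=1 and min(l+m,l−m')=2 give 2 terms
  k=1: (−1)^0·75.8947/(24)·0.9568^5·0.2906^1 = +0.737055
  k=2: (−1)^1·75.8947/(12)·0.9568^3·0.2906^3 = -0.135965
d^3_{1,2}(0.5897) = +0.737055 -0.135965 = +0.601090

d=0.6011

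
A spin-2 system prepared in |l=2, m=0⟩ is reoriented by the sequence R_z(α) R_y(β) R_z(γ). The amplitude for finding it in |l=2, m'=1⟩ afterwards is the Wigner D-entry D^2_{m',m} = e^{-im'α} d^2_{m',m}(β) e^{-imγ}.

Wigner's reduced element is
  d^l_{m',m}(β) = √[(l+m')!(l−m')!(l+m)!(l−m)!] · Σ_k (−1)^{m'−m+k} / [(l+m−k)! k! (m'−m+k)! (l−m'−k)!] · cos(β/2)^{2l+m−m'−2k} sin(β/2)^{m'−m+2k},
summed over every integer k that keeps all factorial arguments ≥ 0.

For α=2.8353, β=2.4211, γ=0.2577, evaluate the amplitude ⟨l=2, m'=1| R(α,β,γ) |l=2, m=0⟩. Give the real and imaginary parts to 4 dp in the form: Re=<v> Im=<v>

Split into d^2_{1,0}(β=2.4211) × two z-phases.
Half-angle: c=0.352505, s=0.935810. N=√(6·1·2·2)=4.898979
k∈{0,1} keeps every argument non-negative
  k=0: (−1)^1·4.8990/(2)·0.3525^3·0.9358^1 = -0.100406
  k=1: (−1)^2·4.8990/(2)·0.3525^1·0.9358^3 = +0.707626
d^2_{1,0}(2.4211) = -0.100406 +0.707626 = +0.607220
Attach z-rotation phases: D = e^{-i(1)(2.8353)}·(+0.607220)·e^{-i(0)(0.2577)} = -0.578959-0.183093i

Re=-0.5790 Im=-0.1831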